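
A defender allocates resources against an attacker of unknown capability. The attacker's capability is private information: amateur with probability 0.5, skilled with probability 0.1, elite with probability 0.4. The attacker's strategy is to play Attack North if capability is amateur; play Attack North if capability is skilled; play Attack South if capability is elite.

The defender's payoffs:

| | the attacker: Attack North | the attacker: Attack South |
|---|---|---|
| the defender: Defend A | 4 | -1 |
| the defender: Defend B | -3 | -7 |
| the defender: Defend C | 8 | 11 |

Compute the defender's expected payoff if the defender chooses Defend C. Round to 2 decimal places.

Take the expectation over the attacker's capability, weighting each type's action by its prior probability.
E[Defend C] = 0.5·8 + 0.1·8 + 0.4·11 = 4 + 0.8 + 4.4 = 9.2

9.20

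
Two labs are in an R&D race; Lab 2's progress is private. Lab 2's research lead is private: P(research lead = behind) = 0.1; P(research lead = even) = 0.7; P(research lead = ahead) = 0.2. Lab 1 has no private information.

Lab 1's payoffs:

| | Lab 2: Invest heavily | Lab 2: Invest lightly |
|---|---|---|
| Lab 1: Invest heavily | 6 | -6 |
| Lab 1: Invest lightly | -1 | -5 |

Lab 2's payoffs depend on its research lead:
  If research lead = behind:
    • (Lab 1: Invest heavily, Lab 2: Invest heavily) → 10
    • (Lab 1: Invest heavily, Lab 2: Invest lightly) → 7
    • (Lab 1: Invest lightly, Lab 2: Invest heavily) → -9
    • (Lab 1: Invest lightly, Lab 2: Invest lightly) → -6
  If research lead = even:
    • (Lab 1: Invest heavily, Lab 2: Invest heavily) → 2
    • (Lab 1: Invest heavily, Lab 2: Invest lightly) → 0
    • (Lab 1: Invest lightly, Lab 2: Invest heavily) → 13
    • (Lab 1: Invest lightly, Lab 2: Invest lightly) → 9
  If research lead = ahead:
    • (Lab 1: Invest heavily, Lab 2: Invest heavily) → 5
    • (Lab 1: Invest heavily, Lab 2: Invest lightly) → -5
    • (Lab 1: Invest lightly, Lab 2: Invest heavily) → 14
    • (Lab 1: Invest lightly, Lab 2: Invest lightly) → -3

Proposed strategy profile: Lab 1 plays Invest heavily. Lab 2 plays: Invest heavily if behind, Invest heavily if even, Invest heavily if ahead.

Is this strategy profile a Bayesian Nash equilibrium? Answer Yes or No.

Yes

A profile is a BNE iff every type of every player is best-responding given beliefs about the other side.
Lab 1 plays Invest heavily: E[Invest heavily] = 0.1·(6) + 0.7·(6) + 0.2·(6) = 6; E[Invest lightly] = -1. Best-responding. ✓
Lab 2 (research lead behind), facing Invest heavily: Invest heavily gives 10, Invest lightly gives 7. Proposed Invest heavily is best. ✓
Lab 2 (research lead even), facing Invest heavily: Invest heavily gives 2, Invest lightly gives 0. Proposed Invest heavily is best. ✓
Lab 2 (research lead ahead), facing Invest heavily: Invest heavily gives 5, Invest lightly gives -5. Proposed Invest heavily is best. ✓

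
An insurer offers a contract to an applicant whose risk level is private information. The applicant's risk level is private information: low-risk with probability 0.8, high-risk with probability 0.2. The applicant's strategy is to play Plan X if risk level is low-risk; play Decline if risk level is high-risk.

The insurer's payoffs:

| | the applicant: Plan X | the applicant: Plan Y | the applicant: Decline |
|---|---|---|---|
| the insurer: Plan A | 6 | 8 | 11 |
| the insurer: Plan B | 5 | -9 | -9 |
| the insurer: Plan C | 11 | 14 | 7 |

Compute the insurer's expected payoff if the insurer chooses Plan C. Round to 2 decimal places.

10.20

Take the expectation over the applicant's risk level, weighting each type's action by its prior probability.
E[Plan C] = 0.8·11 + 0.2·7 = 8.8 + 1.4 = 10.2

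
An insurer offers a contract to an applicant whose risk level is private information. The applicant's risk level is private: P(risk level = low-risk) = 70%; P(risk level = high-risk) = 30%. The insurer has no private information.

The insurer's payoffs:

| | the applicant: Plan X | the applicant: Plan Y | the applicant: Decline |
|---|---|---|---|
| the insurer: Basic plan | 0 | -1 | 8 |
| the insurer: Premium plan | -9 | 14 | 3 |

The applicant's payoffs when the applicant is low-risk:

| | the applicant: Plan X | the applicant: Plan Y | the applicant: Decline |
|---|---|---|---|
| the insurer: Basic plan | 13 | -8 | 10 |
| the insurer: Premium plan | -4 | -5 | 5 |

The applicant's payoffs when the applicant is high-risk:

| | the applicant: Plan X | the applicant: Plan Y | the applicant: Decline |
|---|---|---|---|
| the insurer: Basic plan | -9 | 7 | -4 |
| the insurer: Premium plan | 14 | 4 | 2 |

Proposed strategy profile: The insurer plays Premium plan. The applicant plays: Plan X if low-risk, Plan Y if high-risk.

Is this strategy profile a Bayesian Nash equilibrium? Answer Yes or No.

The insurer plays Premium plan: E[Premium plan] = 0.7·(-9) + 0.3·(14) = -2.1; E[Basic plan] = -0.3. Not best-responding. ✗
The applicant (risk level low-risk), facing Premium plan: Plan X gives -4, Plan Y gives -5, Decline gives 5. Proposed Plan X is not best — profitable deviation exists. ✗
The applicant (risk level high-risk), facing Premium plan: Plan X gives 14, Plan Y gives 4, Decline gives 2. Proposed Plan Y is not best — profitable deviation exists. ✗

No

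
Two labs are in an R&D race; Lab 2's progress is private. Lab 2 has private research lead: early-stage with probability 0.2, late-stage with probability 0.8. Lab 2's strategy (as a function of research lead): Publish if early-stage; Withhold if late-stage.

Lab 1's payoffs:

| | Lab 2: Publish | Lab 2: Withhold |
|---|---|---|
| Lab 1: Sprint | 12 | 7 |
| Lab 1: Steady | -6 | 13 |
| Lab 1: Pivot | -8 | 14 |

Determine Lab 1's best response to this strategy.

Pivot

E[Sprint] = 0.2·(12) + 0.8·(7) = 8
E[Steady] = 0.2·(-6) + 0.8·(13) = 9.2
E[Pivot] = 0.2·(-8) + 0.8·(14) = 9.6
Best response: Pivot (9.6 is the largest).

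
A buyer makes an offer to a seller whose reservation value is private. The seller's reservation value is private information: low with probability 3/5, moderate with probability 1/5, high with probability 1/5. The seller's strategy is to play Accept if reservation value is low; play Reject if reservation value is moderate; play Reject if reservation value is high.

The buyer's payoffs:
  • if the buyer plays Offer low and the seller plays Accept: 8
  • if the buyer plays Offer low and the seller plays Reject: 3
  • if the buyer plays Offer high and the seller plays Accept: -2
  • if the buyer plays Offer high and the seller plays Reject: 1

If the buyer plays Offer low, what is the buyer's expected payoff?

6

E[Offer low] = 3/5·8 + 1/5·3 + 1/5·3 = 24/5 + 3/5 + 3/5 = 6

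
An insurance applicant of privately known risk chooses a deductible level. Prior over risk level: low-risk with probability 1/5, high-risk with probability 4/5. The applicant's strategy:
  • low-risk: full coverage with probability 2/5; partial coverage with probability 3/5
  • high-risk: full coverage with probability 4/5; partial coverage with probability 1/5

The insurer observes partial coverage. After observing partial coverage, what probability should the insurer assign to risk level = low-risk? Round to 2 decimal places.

0.43

P(partial coverage) = (1/5)·(3/5) + (4/5)·(1/5) = 7/25
P(low-risk | partial coverage) = ((1/5)·(3/5)) / (7/25) = (3/25) / (7/25) = 3/7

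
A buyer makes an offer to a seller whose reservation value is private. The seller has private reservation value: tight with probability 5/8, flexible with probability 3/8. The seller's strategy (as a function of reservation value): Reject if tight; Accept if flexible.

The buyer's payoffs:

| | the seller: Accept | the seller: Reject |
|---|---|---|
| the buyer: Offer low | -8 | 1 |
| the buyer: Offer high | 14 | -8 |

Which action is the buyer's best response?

E[Offer low] = 5/8·(1) + 3/8·(-8) = -19/8
E[Offer high] = 5/8·(-8) + 3/8·(14) = 1/4
Best response: Offer high (1/4 is the largest).

Offer high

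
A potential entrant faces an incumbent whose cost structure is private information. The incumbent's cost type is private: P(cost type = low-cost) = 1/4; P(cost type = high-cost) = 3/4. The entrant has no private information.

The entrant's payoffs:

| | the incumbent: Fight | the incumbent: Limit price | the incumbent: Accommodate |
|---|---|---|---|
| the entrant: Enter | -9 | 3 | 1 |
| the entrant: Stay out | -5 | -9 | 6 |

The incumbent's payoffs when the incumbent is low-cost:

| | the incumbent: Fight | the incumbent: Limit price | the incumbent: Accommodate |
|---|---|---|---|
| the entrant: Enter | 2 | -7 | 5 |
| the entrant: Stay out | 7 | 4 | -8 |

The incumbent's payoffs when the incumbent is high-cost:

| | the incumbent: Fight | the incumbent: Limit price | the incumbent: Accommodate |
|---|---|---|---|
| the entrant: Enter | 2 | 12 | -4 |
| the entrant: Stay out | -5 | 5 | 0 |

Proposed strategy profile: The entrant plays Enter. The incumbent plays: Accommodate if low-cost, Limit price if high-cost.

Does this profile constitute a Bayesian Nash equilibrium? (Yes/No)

The entrant plays Enter: E[Enter] = 1/4·(1) + 3/4·(3) = 5/2; E[Stay out] = -21/4. Best-responding. ✓
The incumbent (cost type low-cost), facing Enter: Fight gives 2, Limit price gives -7, Accommodate gives 5. Proposed Accommodate is best. ✓
The incumbent (cost type high-cost), facing Enter: Fight gives 2, Limit price gives 12, Accommodate gives -4. Proposed Limit price is best. ✓

Yes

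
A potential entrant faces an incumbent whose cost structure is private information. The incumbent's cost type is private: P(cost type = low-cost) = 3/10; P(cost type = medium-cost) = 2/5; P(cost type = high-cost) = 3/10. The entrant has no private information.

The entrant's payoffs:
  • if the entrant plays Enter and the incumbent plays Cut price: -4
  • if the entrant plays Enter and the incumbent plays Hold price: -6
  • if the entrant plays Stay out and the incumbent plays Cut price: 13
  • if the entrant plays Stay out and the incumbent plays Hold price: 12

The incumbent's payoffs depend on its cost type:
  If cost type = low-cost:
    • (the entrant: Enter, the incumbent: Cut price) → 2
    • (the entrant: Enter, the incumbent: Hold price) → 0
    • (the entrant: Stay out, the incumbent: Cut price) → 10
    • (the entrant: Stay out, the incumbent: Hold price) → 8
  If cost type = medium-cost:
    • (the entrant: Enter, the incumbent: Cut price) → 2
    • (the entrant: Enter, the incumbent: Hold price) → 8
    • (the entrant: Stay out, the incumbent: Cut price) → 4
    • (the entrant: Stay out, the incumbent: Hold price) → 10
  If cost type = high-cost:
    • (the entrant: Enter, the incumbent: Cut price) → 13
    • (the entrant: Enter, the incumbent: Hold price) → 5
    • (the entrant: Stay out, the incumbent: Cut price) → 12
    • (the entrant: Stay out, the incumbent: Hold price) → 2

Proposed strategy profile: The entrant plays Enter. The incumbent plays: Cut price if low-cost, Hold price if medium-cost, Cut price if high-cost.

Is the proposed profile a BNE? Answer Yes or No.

A profile is a BNE iff every type of every player is best-responding given beliefs about the other side.
The entrant plays Enter: E[Enter] = 3/10·(-4) + 2/5·(-6) + 3/10·(-4) = -24/5; E[Stay out] = 63/5. Not best-responding. ✗
The incumbent (cost type low-cost), facing Enter: Cut price gives 2, Hold price gives 0. Proposed Cut price is best. ✓
The incumbent (cost type medium-cost), facing Enter: Cut price gives 2, Hold price gives 8. Proposed Hold price is best. ✓
The incumbent (cost type high-cost), facing Enter: Cut price gives 13, Hold price gives 5. Proposed Cut price is best. ✓

No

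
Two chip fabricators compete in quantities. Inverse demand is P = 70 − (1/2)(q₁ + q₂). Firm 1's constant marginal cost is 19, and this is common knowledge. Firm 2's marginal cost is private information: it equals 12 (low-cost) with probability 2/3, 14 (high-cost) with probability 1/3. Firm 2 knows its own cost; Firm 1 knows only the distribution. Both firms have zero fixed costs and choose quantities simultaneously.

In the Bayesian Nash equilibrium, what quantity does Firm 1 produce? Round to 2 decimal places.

Type-c best response for Firm 2: q₂(c) = (70 − c) − q₁/2.
Firm 1 maximizes expected profit; its first-order condition is 70 − q₁ − (1/2)E[q₂] − 19 = 0.
Substituting E[q₂] and solving: E[c₂] = 12.6667, so q₁ = (70 − 2·19 + 12.6667)/(3/2) = 29.7778.

29.78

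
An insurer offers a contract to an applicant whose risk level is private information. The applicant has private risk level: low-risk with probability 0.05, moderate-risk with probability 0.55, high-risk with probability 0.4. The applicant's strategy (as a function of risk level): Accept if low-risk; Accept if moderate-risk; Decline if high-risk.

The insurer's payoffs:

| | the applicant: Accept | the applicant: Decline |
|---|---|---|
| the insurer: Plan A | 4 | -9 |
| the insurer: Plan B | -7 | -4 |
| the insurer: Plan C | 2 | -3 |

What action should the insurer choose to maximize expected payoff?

E[Plan A] = 0.05·(4) + 0.55·(4) + 0.4·(-9) = -1.2
E[Plan B] = 0.05·(-7) + 0.55·(-7) + 0.4·(-4) = -5.8
E[Plan C] = 0.05·(2) + 0.55·(2) + 0.4·(-3) = 0
Best response: Plan C (0 is the largest).

Plan C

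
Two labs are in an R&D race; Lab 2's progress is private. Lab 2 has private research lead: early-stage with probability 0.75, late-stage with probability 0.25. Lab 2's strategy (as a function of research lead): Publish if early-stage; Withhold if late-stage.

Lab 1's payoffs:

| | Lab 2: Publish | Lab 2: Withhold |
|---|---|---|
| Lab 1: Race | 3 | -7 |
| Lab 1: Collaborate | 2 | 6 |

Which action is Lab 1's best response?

Collaborate

E[Race] = 0.75·(3) + 0.25·(-7) = 0.5
E[Collaborate] = 0.75·(2) + 0.25·(6) = 3
Best response: Collaborate (3 is the largest).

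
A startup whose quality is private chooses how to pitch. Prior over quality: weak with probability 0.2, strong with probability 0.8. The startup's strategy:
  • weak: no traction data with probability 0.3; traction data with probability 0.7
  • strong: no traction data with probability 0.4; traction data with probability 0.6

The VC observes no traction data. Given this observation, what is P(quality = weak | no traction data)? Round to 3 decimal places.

0.158

P(no traction data) = 0.2·0.3 + 0.8·0.4 = 0.38
P(weak | no traction data) = (0.2·0.3) / 0.38 = 0.06 / 0.38 = 0.157895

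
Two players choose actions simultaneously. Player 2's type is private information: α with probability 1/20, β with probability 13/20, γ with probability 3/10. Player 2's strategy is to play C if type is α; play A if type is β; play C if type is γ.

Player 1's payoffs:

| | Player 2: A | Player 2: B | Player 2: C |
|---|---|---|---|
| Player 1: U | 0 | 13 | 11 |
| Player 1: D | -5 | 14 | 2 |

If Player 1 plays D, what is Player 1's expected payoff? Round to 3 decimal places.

E[D] = 1/20·2 + 13/20·(-5) + 3/10·2 = 1/10 + (-13/4) + 3/5 = -51/20

-2.550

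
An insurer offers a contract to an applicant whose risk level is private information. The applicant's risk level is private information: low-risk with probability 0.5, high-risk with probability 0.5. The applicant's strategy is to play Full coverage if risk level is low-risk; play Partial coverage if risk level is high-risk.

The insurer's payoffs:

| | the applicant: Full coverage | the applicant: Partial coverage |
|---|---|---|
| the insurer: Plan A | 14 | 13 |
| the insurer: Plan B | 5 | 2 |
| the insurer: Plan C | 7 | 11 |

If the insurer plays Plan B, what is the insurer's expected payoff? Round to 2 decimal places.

E[Plan B] = 0.5·5 + 0.5·2 = 2.5 + 1 = 3.5

3.50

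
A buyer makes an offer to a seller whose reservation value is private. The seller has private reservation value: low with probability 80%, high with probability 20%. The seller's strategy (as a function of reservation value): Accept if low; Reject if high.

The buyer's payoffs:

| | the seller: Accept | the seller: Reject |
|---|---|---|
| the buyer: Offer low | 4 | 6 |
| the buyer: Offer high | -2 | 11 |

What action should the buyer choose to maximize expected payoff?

Offer low

E[Offer low] = 0.8·(4) + 0.2·(6) = 4.4
E[Offer high] = 0.8·(-2) + 0.2·(11) = 0.6
Best response: Offer low (4.4 is the largest).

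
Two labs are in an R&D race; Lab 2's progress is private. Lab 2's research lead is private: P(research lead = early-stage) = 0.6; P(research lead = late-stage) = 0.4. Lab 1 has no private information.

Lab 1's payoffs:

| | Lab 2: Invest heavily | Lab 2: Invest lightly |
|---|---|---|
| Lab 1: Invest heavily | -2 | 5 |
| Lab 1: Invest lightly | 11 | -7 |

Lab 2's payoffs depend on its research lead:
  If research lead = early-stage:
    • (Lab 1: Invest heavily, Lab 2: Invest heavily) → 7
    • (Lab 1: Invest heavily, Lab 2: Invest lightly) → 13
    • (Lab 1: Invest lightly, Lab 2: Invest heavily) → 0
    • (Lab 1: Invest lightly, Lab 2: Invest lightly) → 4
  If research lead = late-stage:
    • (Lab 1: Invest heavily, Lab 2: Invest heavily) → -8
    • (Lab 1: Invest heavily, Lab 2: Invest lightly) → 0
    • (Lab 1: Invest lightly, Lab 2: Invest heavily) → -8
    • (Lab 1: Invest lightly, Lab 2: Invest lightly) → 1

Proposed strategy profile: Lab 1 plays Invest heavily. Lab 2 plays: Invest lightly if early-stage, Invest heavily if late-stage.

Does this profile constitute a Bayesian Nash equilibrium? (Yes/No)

No

Lab 1 plays Invest heavily: E[Invest heavily] = 0.6·(5) + 0.4·(-2) = 2.2; E[Invest lightly] = 0.2. Best-responding. ✓
Lab 2 (research lead early-stage), facing Invest heavily: Invest heavily gives 7, Invest lightly gives 13. Proposed Invest lightly is best. ✓
Lab 2 (research lead late-stage), facing Invest heavily: Invest heavily gives -8, Invest lightly gives 0. Proposed Invest heavily is not best — profitable deviation exists. ✗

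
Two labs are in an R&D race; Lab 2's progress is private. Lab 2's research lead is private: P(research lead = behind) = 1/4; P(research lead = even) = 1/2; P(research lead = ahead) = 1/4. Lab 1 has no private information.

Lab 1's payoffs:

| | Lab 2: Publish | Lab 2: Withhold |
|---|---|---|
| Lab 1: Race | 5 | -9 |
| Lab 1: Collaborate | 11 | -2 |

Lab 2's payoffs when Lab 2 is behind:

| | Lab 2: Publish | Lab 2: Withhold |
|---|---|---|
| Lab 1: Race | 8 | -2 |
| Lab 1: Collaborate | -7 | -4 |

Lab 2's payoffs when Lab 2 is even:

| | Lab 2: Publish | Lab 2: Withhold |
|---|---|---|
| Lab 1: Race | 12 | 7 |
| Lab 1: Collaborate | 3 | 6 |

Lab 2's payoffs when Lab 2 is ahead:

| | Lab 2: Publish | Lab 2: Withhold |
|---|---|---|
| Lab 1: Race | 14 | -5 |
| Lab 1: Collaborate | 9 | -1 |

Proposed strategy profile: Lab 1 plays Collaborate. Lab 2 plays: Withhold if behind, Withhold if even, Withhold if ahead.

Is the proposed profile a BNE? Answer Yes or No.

Lab 1 plays Collaborate: E[Collaborate] = 1/4·(-2) + 1/2·(-2) + 1/4·(-2) = -2; E[Race] = -9. Best-responding. ✓
Lab 2 (research lead behind), facing Collaborate: Publish gives -7, Withhold gives -4. Proposed Withhold is best. ✓
Lab 2 (research lead even), facing Collaborate: Publish gives 3, Withhold gives 6. Proposed Withhold is best. ✓
Lab 2 (research lead ahead), facing Collaborate: Publish gives 9, Withhold gives -1. Proposed Withhold is not best — profitable deviation exists. ✗

No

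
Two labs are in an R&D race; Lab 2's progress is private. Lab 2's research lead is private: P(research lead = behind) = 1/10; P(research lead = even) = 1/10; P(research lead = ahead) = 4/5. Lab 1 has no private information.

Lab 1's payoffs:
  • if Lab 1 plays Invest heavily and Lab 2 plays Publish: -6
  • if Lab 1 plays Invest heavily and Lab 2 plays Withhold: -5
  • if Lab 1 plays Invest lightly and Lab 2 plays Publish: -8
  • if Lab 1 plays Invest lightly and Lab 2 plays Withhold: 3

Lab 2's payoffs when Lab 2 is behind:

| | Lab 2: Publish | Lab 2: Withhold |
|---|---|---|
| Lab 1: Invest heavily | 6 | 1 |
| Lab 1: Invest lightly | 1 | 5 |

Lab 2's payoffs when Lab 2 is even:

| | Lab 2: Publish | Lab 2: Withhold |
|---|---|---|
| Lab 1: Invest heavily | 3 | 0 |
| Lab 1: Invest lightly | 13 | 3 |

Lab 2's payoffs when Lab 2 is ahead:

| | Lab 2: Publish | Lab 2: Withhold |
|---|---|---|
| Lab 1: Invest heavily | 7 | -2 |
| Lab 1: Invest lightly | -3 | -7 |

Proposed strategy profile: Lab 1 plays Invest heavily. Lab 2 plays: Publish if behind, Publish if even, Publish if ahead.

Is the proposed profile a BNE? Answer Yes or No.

Yes

A profile is a BNE iff every type of every player is best-responding given beliefs about the other side.
Lab 1 plays Invest heavily: E[Invest heavily] = 1/10·(-6) + 1/10·(-6) + 4/5·(-6) = -6; E[Invest lightly] = -8. Best-responding. ✓
Lab 2 (research lead behind), facing Invest heavily: Publish gives 6, Withhold gives 1. Proposed Publish is best. ✓
Lab 2 (research lead even), facing Invest heavily: Publish gives 3, Withhold gives 0. Proposed Publish is best. ✓
Lab 2 (research lead ahead), facing Invest heavily: Publish gives 7, Withhold gives -2. Proposed Publish is best. ✓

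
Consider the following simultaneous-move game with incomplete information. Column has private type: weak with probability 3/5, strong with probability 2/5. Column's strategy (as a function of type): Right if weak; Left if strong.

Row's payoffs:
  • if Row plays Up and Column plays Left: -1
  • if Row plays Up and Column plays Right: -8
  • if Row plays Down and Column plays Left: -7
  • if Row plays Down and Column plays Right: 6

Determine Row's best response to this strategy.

Compute Row's expected payoff for each action, taking the expectation over Column's type.
E[Up] = 3/5·(-8) + 2/5·(-1) = -26/5
E[Down] = 3/5·(6) + 2/5·(-7) = 4/5
Best response: Down (4/5 is the largest).

Down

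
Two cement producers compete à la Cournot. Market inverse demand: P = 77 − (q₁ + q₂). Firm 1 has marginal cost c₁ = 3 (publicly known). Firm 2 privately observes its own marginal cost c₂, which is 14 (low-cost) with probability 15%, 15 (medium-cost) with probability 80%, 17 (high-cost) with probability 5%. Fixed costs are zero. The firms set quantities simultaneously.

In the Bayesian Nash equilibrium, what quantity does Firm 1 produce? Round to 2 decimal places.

Type-c best response for Firm 2: q₂(c) = (77 − c)/2 − q₁/2.
Firm 1 maximizes expected profit; its first-order condition is 77 − 2q₁ − E[q₂] − 3 = 0.
Substituting E[q₂] and solving: E[c₂] = 14.95, so q₁ = (77 − 2·3 + 14.95)/3 = 28.65.

28.65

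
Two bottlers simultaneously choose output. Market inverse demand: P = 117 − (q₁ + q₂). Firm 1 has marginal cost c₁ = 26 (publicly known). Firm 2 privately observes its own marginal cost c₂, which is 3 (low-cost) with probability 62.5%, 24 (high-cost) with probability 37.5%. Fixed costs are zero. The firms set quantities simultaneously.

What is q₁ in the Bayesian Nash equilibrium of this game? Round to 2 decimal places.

Firm 2 with cost c maximizes (117 − (q₁+q₂) − c)·q₂, giving q₂(c) = (117 − c − q₁)/2.
E[c₂] = 0.625·3 + 0.375·24 = 10.875
Firm 1's FOC against E[q₂] yields q₁ = (117 − 2·26 + E[c₂])/3 = (117 − 52 + 10.875)/3 = 25.2917.

25.29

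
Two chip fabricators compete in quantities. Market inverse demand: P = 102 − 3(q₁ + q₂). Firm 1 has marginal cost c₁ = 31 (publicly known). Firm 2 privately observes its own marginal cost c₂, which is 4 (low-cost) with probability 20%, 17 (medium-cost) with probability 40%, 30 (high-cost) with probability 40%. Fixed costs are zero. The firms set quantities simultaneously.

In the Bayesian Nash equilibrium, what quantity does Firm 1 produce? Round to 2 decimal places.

6.62

Type-c best response for Firm 2: q₂(c) = (102 − c)/6 − q₁/2.
Firm 1 maximizes expected profit; its first-order condition is 102 − 6q₁ − 3E[q₂] − 31 = 0.
Substituting E[q₂] and solving: E[c₂] = 19.6, so q₁ = (102 − 2·31 + 19.6)/9 = 6.62222.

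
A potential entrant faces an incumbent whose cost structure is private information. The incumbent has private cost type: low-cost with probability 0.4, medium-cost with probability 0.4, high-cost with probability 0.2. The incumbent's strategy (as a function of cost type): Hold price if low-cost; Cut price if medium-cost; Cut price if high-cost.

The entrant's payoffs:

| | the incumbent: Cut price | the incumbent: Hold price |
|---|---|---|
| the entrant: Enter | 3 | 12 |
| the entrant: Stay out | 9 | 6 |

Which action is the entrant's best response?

E[Enter] = 0.4·(12) + 0.4·(3) + 0.2·(3) = 6.6
E[Stay out] = 0.4·(6) + 0.4·(9) + 0.2·(9) = 7.8
Best response: Stay out (7.8 is the largest).

Stay out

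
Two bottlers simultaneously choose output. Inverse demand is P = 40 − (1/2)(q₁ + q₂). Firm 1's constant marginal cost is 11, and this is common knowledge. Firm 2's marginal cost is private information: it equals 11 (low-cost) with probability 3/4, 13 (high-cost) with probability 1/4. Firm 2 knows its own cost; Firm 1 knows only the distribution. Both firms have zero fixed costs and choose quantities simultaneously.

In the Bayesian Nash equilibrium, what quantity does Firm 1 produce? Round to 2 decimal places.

19.67

Type-c best response for Firm 2: q₂(c) = (40 − c) − q₁/2.
Firm 1 maximizes expected profit; its first-order condition is 40 − q₁ − (1/2)E[q₂] − 11 = 0.
Substituting E[q₂] and solving: E[c₂] = 11.5, so q₁ = (40 − 2·11 + 11.5)/(3/2) = 19.6667.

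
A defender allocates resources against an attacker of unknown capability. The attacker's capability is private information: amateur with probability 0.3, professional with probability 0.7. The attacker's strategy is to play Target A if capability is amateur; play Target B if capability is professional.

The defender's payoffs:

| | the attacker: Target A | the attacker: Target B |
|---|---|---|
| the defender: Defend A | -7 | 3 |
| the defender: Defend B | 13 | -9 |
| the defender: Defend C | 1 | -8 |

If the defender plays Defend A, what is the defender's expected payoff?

E[Defend A] = 0.3·(-7) + 0.7·3 = (-2.1) + 2.1 = 0

0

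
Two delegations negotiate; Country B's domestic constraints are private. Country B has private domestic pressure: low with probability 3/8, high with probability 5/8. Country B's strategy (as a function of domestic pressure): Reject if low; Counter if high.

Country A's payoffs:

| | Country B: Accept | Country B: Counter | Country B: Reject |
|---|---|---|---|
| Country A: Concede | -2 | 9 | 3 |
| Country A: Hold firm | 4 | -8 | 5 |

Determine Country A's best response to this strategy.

Concede

E[Concede] = 3/8·(3) + 5/8·(9) = 27/4
E[Hold firm] = 3/8·(5) + 5/8·(-8) = -25/8
Best response: Concede (27/4 is the largest).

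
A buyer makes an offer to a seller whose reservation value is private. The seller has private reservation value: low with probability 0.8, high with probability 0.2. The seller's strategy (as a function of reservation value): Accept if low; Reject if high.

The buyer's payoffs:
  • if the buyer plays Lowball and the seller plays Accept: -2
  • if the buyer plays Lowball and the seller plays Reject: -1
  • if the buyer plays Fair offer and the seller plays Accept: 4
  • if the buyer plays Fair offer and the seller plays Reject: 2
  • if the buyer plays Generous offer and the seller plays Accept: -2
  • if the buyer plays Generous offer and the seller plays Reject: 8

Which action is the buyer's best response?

Fair offer

Compute the buyer's expected payoff for each action, taking the expectation over the seller's type.
E[Lowball] = 0.8·(-2) + 0.2·(-1) = -1.8
E[Fair offer] = 0.8·(4) + 0.2·(2) = 3.6
E[Generous offer] = 0.8·(-2) + 0.2·(8) = 0
Best response: Fair offer (3.6 is the largest).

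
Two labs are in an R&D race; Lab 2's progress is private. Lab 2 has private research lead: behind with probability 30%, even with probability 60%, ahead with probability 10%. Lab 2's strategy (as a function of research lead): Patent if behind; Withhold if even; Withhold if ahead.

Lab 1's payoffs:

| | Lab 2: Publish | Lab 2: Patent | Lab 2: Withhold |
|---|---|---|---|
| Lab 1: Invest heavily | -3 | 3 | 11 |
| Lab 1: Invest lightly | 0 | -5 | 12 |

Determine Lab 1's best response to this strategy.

Invest heavily

E[Invest heavily] = 0.3·(3) + 0.6·(11) + 0.1·(11) = 8.6
E[Invest lightly] = 0.3·(-5) + 0.6·(12) + 0.1·(12) = 6.9
Best response: Invest heavily (8.6 is the largest).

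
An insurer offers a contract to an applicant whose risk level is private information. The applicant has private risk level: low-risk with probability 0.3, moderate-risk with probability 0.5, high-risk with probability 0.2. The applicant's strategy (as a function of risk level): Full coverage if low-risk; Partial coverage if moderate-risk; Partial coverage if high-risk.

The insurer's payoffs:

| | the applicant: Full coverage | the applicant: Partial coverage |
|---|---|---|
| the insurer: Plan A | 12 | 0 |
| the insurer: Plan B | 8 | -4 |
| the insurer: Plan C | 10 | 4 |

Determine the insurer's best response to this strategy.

E[Plan A] = 0.3·(12) + 0.5·(0) + 0.2·(0) = 3.6
E[Plan B] = 0.3·(8) + 0.5·(-4) + 0.2·(-4) = -0.4
E[Plan C] = 0.3·(10) + 0.5·(4) + 0.2·(4) = 5.8
Best response: Plan C (5.8 is the largest).

Plan C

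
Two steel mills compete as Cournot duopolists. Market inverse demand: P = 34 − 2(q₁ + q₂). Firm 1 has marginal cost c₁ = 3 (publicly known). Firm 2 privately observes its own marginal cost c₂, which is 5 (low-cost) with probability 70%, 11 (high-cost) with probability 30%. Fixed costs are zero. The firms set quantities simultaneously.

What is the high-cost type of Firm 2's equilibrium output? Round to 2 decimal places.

Firm 2 with cost c maximizes (34 − 2(q₁+q₂) − c)·q₂, giving q₂(c) = (34 − c − 2q₁)/4.
E[c₂] = 0.7·5 + 0.3·11 = 6.8
Firm 1's FOC against E[q₂] yields q₁ = (34 − 2·3 + E[c₂])/6 = (34 − 6 + 6.8)/6 = 5.8.
q₂(high-cost) = (34 − 11 − 2·5.8)/4 = 2.85.

2.85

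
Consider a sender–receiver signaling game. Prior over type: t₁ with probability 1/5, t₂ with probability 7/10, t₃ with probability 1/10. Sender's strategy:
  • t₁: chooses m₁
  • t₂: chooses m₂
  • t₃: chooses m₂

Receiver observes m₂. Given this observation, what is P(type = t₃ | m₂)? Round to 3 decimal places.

0.125

P(m₂) = (1/5)·0 + (7/10)·1 + (1/10)·1 = 4/5
P(t₃ | m₂) = ((1/10)·1) / (4/5) = (1/10) / (4/5) = 1/8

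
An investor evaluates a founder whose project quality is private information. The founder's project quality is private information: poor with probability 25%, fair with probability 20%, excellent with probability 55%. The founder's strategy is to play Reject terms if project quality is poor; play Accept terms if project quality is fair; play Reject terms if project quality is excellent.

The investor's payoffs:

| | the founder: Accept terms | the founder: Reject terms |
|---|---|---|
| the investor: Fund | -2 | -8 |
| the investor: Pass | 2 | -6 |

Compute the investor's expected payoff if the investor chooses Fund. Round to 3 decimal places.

-6.800

E[Fund] = 0.25·(-8) + 0.2·(-2) + 0.55·(-8) = (-2) + (-0.4) + (-4.4) = -6.8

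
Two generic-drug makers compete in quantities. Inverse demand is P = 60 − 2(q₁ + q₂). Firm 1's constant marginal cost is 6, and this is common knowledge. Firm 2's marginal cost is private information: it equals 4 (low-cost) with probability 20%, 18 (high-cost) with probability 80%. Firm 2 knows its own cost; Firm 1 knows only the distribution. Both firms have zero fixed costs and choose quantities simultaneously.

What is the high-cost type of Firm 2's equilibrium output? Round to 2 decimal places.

Each type of Firm 2 best-responds to q₁; Firm 1 best-responds to the expected q₂ over Firm 2's types.
Firm 2 with cost c maximizes (60 − 2(q₁+q₂) − c)·q₂, giving q₂(c) = (60 − c − 2q₁)/4.
E[c₂] = 0.2·4 + 0.8·18 = 15.2
Firm 1's FOC against E[q₂] yields q₁ = (60 − 2·6 + E[c₂])/6 = (60 − 12 + 15.2)/6 = 10.5333.
q₂(high-cost) = (60 − 18 − 2·10.5333)/4 = 5.23333.

5.23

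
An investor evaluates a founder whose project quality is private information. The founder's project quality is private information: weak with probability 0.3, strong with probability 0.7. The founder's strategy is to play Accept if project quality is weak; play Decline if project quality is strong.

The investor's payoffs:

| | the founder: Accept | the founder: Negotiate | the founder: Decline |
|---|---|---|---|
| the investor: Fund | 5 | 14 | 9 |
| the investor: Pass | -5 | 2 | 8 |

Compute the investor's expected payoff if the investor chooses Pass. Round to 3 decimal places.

E[Pass] = 0.3·(-5) + 0.7·8 = (-1.5) + 5.6 = 4.1

4.100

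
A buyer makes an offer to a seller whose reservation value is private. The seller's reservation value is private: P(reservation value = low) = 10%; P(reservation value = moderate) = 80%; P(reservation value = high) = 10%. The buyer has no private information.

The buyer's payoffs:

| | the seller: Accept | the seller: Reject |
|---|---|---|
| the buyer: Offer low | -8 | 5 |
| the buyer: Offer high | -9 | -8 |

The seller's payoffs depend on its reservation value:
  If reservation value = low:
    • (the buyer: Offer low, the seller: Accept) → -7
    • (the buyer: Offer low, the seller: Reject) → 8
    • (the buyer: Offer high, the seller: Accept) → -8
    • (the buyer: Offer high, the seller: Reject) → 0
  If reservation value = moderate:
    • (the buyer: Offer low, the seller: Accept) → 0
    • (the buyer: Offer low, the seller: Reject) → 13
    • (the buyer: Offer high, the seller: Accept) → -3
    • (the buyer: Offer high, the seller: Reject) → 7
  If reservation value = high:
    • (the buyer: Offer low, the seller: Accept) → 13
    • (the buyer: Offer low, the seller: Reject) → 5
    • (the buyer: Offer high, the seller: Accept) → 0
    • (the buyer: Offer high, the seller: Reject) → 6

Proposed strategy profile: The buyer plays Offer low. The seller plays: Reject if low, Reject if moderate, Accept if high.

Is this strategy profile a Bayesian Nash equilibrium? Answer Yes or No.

The buyer plays Offer low: E[Offer low] = 0.1·(5) + 0.8·(5) + 0.1·(-8) = 3.7; E[Offer high] = -8.1. Best-responding. ✓
The seller (reservation value low), facing Offer low: Accept gives -7, Reject gives 8. Proposed Reject is best. ✓
The seller (reservation value moderate), facing Offer low: Accept gives 0, Reject gives 13. Proposed Reject is best. ✓
The seller (reservation value high), facing Offer low: Accept gives 13, Reject gives 5. Proposed Accept is best. ✓

Yes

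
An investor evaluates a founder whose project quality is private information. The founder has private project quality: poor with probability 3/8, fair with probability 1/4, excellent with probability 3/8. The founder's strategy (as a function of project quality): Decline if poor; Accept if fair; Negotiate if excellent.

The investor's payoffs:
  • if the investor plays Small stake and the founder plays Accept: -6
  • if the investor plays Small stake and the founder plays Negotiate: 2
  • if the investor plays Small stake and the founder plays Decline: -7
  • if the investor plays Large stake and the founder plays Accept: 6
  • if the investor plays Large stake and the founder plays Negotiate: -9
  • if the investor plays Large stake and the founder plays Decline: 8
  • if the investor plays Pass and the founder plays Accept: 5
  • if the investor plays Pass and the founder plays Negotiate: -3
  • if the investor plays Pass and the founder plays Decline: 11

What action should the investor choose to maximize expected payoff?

Pass

E[Small stake] = 3/8·(-7) + 1/4·(-6) + 3/8·(2) = -27/8
E[Large stake] = 3/8·(8) + 1/4·(6) + 3/8·(-9) = 9/8
E[Pass] = 3/8·(11) + 1/4·(5) + 3/8·(-3) = 17/4
Best response: Pass (17/4 is the largest).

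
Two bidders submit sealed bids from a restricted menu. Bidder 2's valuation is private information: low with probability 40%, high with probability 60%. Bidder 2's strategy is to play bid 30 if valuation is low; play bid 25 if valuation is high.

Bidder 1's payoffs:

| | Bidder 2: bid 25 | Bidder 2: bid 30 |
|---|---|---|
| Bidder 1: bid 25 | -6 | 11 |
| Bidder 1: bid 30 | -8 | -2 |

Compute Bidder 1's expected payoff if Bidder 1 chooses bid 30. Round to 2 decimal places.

E[bid 30] = 0.4·(-2) + 0.6·(-8) = (-0.8) + (-4.8) = -5.6

-5.60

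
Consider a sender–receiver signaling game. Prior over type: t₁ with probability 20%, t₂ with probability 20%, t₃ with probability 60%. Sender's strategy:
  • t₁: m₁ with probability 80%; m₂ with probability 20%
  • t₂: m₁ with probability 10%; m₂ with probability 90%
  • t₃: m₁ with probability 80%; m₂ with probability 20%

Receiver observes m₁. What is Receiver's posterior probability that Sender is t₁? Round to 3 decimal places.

0.242

Apply Bayes' rule using the sender's strategy as the likelihood.
P(m₁) = 0.2·0.8 + 0.2·0.1 + 0.6·0.8 = 0.66
P(t₁ | m₁) = (0.2·0.8) / 0.66 = 0.16 / 0.66 = 0.242424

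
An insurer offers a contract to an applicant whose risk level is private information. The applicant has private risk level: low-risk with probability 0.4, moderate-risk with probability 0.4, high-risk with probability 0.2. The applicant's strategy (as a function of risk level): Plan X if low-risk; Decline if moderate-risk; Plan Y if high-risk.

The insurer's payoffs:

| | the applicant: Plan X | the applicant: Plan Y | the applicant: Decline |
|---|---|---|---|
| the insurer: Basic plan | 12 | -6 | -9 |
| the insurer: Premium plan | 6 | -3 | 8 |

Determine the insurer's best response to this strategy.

Premium plan

E[Basic plan] = 0.4·(12) + 0.4·(-9) + 0.2·(-6) = 0
E[Premium plan] = 0.4·(6) + 0.4·(8) + 0.2·(-3) = 5
Best response: Premium plan (5 is the largest).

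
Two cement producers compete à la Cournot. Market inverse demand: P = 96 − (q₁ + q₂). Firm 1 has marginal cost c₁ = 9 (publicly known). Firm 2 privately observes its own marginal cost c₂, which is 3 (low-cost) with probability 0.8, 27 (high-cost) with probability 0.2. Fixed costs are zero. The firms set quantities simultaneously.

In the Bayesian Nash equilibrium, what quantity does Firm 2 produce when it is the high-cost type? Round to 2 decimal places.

20.20

Type-c best response for Firm 2: q₂(c) = (96 − c)/2 − q₁/2.
Firm 1 maximizes expected profit; its first-order condition is 96 − 2q₁ − E[q₂] − 9 = 0.
Substituting E[q₂] and solving: E[c₂] = 7.8, so q₁ = (96 − 2·9 + 7.8)/3 = 28.6.
q₂(high-cost) = (96 − 27 − 28.6)/2 = 20.2.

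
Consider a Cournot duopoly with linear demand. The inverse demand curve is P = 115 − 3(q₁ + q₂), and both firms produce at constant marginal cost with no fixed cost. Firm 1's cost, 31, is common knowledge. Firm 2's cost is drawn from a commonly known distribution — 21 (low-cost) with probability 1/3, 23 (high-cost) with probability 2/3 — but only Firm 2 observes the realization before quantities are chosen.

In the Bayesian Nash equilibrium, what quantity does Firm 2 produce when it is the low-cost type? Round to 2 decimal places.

Each type of Firm 2 best-responds to q₁; Firm 1 best-responds to the expected q₂ over Firm 2's types.
Firm 2 with cost c maximizes (115 − 3(q₁+q₂) − c)·q₂, giving q₂(c) = (115 − c − 3q₁)/6.
E[c₂] = 1/3·21 + 2/3·23 = 22.3333
Firm 1's FOC against E[q₂] yields q₁ = (115 − 2·31 + E[c₂])/9 = (115 − 62 + 22.3333)/9 = 8.37037.
q₂(low-cost) = (115 − 21 − 3·8.37037)/6 = 11.4815.

11.48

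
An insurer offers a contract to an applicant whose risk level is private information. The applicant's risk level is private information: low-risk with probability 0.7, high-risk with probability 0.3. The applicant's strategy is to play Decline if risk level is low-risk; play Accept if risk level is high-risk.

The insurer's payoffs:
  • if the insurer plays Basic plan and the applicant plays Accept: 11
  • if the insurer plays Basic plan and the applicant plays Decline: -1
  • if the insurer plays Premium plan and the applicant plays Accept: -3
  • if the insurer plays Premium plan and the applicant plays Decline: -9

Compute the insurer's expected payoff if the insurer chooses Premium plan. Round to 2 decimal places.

-7.20

E[Premium plan] = 0.7·(-9) + 0.3·(-3) = (-6.3) + (-0.9) = -7.2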